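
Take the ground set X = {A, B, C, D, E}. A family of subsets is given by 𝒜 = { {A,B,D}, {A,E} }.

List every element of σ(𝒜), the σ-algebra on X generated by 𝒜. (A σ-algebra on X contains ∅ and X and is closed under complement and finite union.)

σ(𝒜) = { {}, {A}, {C}, {E}, {A,C}, {A,E}, {B,D}, {C,E}, {A,B,D}, {A,C,E}, {B,C,D}, {B,D,E}, {A,B,C,D}, {A,B,D,E}, {B,C,D,E}, X }

Check:
Start: 𝒜 ∪ {∅, X} = { {}, {A,E}, {A,B,D}, X }.
Pass 1: +3 →
  {C,E}  = X∖{A,B,D}
  {B,C,D}  = X∖{A,E}
  {A,B,D,E}  = {A,B,D} ∪ {A,E}
Pass 2. New:
  {C}  = X∖{A,B,D,E}
  {A,C,E}  = {A,E} ∪ {C,E}
  {A,B,C,D}  = {B,C,D} ∪ {A,B,D}
  {B,C,D,E}  = {B,C,D} ∪ {C,E}
Pass 3 adds 3:
  {A}  = X∖{B,C,D,E}
  {E}  = X∖{A,B,C,D}
  {B,D}  = X∖{A,C,E}
Pass 4 adds 2:
  {A,C}  = {C} ∪ {A}
  {B,D,E}  = {B,D} ∪ {E}
Pass 5: already closed under ᶜ and ∪.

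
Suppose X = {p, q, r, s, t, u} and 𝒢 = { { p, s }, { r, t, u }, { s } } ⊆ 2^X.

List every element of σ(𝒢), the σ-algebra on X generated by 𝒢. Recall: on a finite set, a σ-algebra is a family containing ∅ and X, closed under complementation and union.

Answer: σ(𝒢) = { ∅, { p }, { q }, { s }, { p, q }, { p, s }, { q, s }, { p, q, s }, { r, t, u }, { p, r, t, u }, { q, r, t, u }, { r, s, t, u }, { p, q, r, t, u }, { p, r, s, t, u }, { q, r, s, t, u }, X }

Check:
Take S₀ = 𝒢 ∪ {∅, X} = { ∅, { s }, { p, s }, { r, t, u }, X }.
Round 1. New:
  { p, q, s }  = { r, t, u }ᶜ
  { q, r, t, u }  = { p, s }ᶜ
  { r, s, t, u }  = { r, t, u } ∪ { s }
  { p, q, r, t, u }  = { s }ᶜ
  { p, r, s, t, u }  = { p, s } ∪ { r, t, u }
  |family| = 10
Round 2. New:
  { q }  = { p, r, s, t, u }ᶜ
  { p, q }  = { r, s, t, u }ᶜ
  { q, r, s, t, u }  = { r, s, t, u } ∪ { q, r, t, u }
  |family| = 13
Round 3: +2 →
  { p }  = { q, r, s, t, u }ᶜ
  { q, s }  = { s } ∪ { q }
  |family| = 15
Round 4: 1 new —
  { p, r, t, u }  = { q, s }ᶜ
  |family| = 16
After Round 5 the family is unchanged; done.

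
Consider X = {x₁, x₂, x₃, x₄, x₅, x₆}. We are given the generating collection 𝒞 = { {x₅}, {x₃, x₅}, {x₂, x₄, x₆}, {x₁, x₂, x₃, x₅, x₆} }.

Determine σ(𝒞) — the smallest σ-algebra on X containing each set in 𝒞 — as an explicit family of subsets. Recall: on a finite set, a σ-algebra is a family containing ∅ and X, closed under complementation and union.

σ(𝒞) = { {}, {x₁}, {x₃}, {x₄}, {x₅}, {x₁, x₃}, {x₁, x₄}, {x₁, x₅}, {x₂, x₆}, {x₃, x₄}, {x₃, x₅}, {x₄, x₅}, {x₁, x₂, x₆}, {x₁, x₃, x₄}, {x₁, x₃, x₅}, {x₁, x₄, x₅}, {x₂, x₃, x₆}, {x₂, x₄, x₆}, {x₂, x₅, x₆}, {x₃, x₄, x₅}, {x₁, x₂, x₃, x₆}, {x₁, x₂, x₄, x₆}, {x₁, x₂, x₅, x₆}, {x₁, x₃, x₄, x₅}, {x₂, x₃, x₄, x₆}, {x₂, x₃, x₅, x₆}, {x₂, x₄, x₅, x₆}, {x₁, x₂, x₃, x₄, x₆}, {x₁, x₂, x₃, x₅, x₆}, {x₁, x₂, x₄, x₅, x₆}, {x₂, x₃, x₄, x₅, x₆}, X }

Trace:
Start: 𝒞 ∪ {∅, X} = { {}, {x₅}, {x₃, x₅}, {x₂, x₄, x₆}, {x₁, x₂, x₃, x₅, x₆}, X }.
Round 1 (6 new):
  {x₄}  = ᶜ of {x₁, x₂, x₃, x₅, x₆}
  {x₁, x₃, x₅}  = ᶜ of {x₂, x₄, x₆}
  {x₁, x₂, x₄, x₆}  = ᶜ of {x₃, x₅}
  {x₂, x₄, x₅, x₆}  = {x₂, x₄, x₆} ∪ {x₅}
  {x₁, x₂, x₃, x₄, x₆}  = ᶜ of {x₅}
  {x₂, x₃, x₄, x₅, x₆}  = {x₂, x₄, x₆} ∪ {x₃, x₅}
  [12 total]
Round 2: 6 new —
  {x₁}  = ᶜ of {x₂, x₃, x₄, x₅, x₆}
  {x₁, x₃}  = ᶜ of {x₂, x₄, x₅, x₆}
  {x₄, x₅}  = {x₅} ∪ {x₄}
  {x₃, x₄, x₅}  = {x₄} ∪ {x₃, x₅}
  {x₁, x₃, x₄, x₅}  = {x₁, x₃, x₅} ∪ {x₄}
  {x₁, x₂, x₄, x₅, x₆}  = {x₁, x₂, x₄, x₆} ∪ {x₅}
  [18 total]
Round 3. New:
  {x₃}  = ᶜ of {x₁, x₂, x₄, x₅, x₆}
  {x₁, x₄}  = {x₁} ∪ {x₄}
  {x₁, x₅}  = {x₁} ∪ {x₅}
  {x₂, x₆}  = ᶜ of {x₁, x₃, x₄, x₅}
  {x₁, x₂, x₆}  = ᶜ of {x₃, x₄, x₅}
  {x₁, x₃, x₄}  = {x₁, x₃} ∪ {x₄}
  {x₁, x₄, x₅}  = {x₄, x₅} ∪ {x₁}
  {x₁, x₂, x₃, x₆}  = ᶜ of {x₄, x₅}
  [26 total]
Round 4: +6 →
  {x₃, x₄}  = {x₃} ∪ {x₄}
  {x₂, x₃, x₆}  = ᶜ of {x₁, x₄, x₅}
  {x₂, x₅, x₆}  = ᶜ of {x₁, x₃, x₄}
  {x₁, x₂, x₅, x₆}  = {x₂, x₆} ∪ {x₁, x₅}
  {x₂, x₃, x₄, x₆}  = ᶜ of {x₁, x₅}
  {x₂, x₃, x₅, x₆}  = ᶜ of {x₁, x₄}
  [32 total]
Round 5: closed — nothing new.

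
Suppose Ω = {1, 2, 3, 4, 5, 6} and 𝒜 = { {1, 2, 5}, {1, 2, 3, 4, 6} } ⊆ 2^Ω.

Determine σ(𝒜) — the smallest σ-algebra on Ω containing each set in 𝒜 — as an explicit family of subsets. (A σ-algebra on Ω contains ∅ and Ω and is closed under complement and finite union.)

σ(𝒜) (8 sets): { {}, {5}, {1, 2}, {1, 2, 5}, {3, 4, 6}, {3, 4, 5, 6}, {1, 2, 3, 4, 6}, Ω }

Working:
Initial family (4 sets): { {}, {1, 2, 5}, {1, 2, 3, 4, 6}, Ω }.
Pass 1. New:
  {5}  = ᶜ of {1, 2, 3, 4, 6}
  {3, 4, 6}  = ᶜ of {1, 2, 5}
Pass 2: +1 →
  {3, 4, 5, 6}  = {3, 4, 6} ∪ {5}
Pass 3: 1 new —
  {1, 2}  = ᶜ of {3, 4, 5, 6}
Pass 4: stable.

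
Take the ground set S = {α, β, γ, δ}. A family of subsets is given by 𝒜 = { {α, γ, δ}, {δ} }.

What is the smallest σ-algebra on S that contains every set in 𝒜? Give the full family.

σ(𝒜) = { ∅, {β}, {δ}, {α, γ}, {β, δ}, {α, β, γ}, {α, γ, δ}, S }

Check:
Initial family (4 sets): { ∅, {δ}, {α, γ, δ}, S }.
Round 1 (2 new):
  {β}  = {α, γ, δ}ᶜ
  {α, β, γ}  = {δ}ᶜ
  |family| = 6
Round 2 (1 new):
  {β, δ}  = {δ} ∪ {β}
  |family| = 7
Round 3: 1 new —
  {α, γ}  = {β, δ}ᶜ
  |family| = 8
After Round 4 the family is unchanged; done.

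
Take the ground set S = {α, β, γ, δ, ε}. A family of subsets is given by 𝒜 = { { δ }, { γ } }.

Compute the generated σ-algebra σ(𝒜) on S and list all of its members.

Seed the family with 𝒜 together with ∅ and S: { ∅, { γ }, { δ }, S }.
Round 1: +3 →
  { γ, δ }  = { γ } ∪ { δ }
  { α, β, γ, ε }  = { δ }ᶜ
  { α, β, δ, ε }  = { γ }ᶜ
Round 2: +1 →
  { α, β, ε }  = { γ, δ }ᶜ
Round 3: closed — nothing new.

|σ(𝒜)| = 8.  σ(𝒜) = { ∅, { γ }, { δ }, { γ, δ }, { α, β, ε }, { α, β, γ, ε }, { α, β, δ, ε }, S }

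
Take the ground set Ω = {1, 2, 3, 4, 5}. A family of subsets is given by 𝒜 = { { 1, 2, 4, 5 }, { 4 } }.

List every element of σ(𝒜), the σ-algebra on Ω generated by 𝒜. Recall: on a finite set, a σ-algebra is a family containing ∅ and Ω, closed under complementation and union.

Begin from { ∅, { 4 }, { 1, 2, 4, 5 }, Ω } (that is, 𝒜 plus ∅ and Ω).
Iteration 1 (2 new):
  { 3 }  = complement { 1, 2, 4, 5 }
  { 1, 2, 3, 5 }  = complement { 4 }
  (now 6)
Iteration 2: +1 →
  { 3, 4 }  = { 3 } ∪ { 4 }
  (now 7)
Iteration 3 adds 1:
  { 1, 2, 5 }  = complement { 3, 4 }
  (now 8)
After Iteration 4 the family is unchanged; done.

Hence σ(𝒜) has 8 members: { ∅, { 3 }, { 4 }, { 3, 4 }, { 1, 2, 5 }, { 1, 2, 3, 5 }, { 1, 2, 4, 5 }, Ω }.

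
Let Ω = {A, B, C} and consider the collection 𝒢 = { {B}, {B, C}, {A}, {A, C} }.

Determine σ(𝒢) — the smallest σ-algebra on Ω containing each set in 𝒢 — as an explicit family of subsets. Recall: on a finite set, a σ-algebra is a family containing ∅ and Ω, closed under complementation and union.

Take S₀ = 𝒢 ∪ {∅, Ω} = { ∅, {A}, {B}, {A, C}, {B, C}, Ω }.
Pass 1: +1 →
  {A, B}  = {B} ∪ {A}
Pass 2 (1 new):
  {C}  = Ω∖{A, B}
Pass 3: already closed under ᶜ and ∪.

|σ(𝒢)| = 8.  σ(𝒢) = { ∅, {A}, {B}, {C}, {A, B}, {A, C}, {B, C}, Ω }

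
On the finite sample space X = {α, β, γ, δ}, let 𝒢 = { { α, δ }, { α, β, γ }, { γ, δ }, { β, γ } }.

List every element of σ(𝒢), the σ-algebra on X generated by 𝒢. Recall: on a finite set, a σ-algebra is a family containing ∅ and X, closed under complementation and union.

Answer: σ(𝒢) = { {  }, { α }, { β }, { γ }, { δ }, { α, β }, { α, γ }, { α, δ }, { β, γ }, { β, δ }, { γ, δ }, { α, β, γ }, { α, β, δ }, { α, γ, δ }, { β, γ, δ }, X }

Trace:
Take S₀ = 𝒢 ∪ {∅, X} = { {  }, { α, δ }, { β, γ }, { γ, δ }, { α, β, γ }, X }.
Pass 1: +4 →
  { δ }  = complement { α, β, γ }
  { α, β }  = complement { γ, δ }
  { α, γ, δ }  = { γ, δ } ∪ { α, δ }
  { β, γ, δ }  = { γ, δ } ∪ { β, γ }
  [10 total]
Pass 2 adds 3:
  { α }  = complement { β, γ, δ }
  { β }  = complement { α, γ, δ }
  { α, β, δ }  = { α, β } ∪ { α, δ }
  [13 total]
Pass 3: +2 →
  { γ }  = complement { α, β, δ }
  { β, δ }  = { δ } ∪ { β }
  [15 total]
Pass 4 (1 new):
  { α, γ }  = complement { β, δ }
  [16 total]
Pass 5 adds nothing — fixpoint reached.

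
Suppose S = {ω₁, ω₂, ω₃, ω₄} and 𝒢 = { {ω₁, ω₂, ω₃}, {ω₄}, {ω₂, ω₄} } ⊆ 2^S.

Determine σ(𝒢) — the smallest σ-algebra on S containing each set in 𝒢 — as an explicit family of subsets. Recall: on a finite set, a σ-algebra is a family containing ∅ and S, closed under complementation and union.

|σ(𝒢)| = 8.  σ(𝒢) = { {}, {ω₂}, {ω₄}, {ω₁, ω₃}, {ω₂, ω₄}, {ω₁, ω₂, ω₃}, {ω₁, ω₃, ω₄}, S }

Working:
Seed the family with 𝒢 together with ∅ and S: { {}, {ω₄}, {ω₂, ω₄}, {ω₁, ω₂, ω₃}, S }.
Step 1: 1 new —
  {ω₁, ω₃}  = ᶜ of {ω₂, ω₄}
  [6 total]
Step 2: 1 new —
  {ω₁, ω₃, ω₄}  = {ω₄} ∪ {ω₁, ω₃}
  [7 total]
Step 3. New:
  {ω₂}  = ᶜ of {ω₁, ω₃, ω₄}
  [8 total]
Step 4 adds nothing — fixpoint reached.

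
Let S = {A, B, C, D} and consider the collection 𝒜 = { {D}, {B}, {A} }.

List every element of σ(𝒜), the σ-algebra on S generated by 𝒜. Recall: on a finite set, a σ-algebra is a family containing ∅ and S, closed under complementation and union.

Start: 𝒜 ∪ {∅, S} = { {}, {A}, {B}, {D}, S }.
Iteration 1 (6 new):
  {A,B}  = {B} ∪ {A}
  {A,D}  = {D} ∪ {A}
  {B,D}  = {D} ∪ {B}
  {A,B,C}  = S∖{D}
  {A,C,D}  = S∖{B}
  {B,C,D}  = S∖{A}
  (now 11)
Iteration 2: 4 new —
  {A,C}  = S∖{B,D}
  {B,C}  = S∖{A,D}
  {C,D}  = S∖{A,B}
  {A,B,D}  = {A,B} ∪ {A,D}
  (now 15)
Iteration 3 adds 1:
  {C}  = S∖{A,B,D}
  (now 16)
Iteration 4: stable.

|σ(𝒜)| = 16.  σ(𝒜) = { {}, {A}, {B}, {C}, {D}, {A,B}, {A,C}, {A,D}, {B,C}, {B,D}, {C,D}, {A,B,C}, {A,B,D}, {A,C,D}, {B,C,D}, S }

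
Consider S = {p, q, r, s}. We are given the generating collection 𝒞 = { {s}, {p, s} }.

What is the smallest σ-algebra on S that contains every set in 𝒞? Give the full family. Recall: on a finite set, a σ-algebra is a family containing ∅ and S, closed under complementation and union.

Seed the family with 𝒞 together with ∅ and S: { ∅, {s}, {p, s}, S }.
Step 1: 2 new —
  {q, r}  = S∖{p, s}
  {p, q, r}  = S∖{s}
Step 2 adds 1:
  {q, r, s}  = {q, r} ∪ {s}
Step 3 (1 new):
  {p}  = S∖{q, r, s}
Step 4: closed — nothing new.

|σ(𝒞)| = 8.  σ(𝒞) = { ∅, {p}, {s}, {p, s}, {q, r}, {p, q, r}, {q, r, s}, S }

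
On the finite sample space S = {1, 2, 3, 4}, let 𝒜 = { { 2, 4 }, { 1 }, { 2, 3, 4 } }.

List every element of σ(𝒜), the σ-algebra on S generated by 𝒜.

Initial family (5 sets): { ∅, { 1 }, { 2, 4 }, { 2, 3, 4 }, S }.
Iteration 1 (2 new):
  { 1, 3 }  = S∖{ 2, 4 }
  { 1, 2, 4 }  = { 2, 4 } ∪ { 1 }
  — 7 sets.
Iteration 2 (1 new):
  { 3 }  = S∖{ 1, 2, 4 }
  — 8 sets.
After Iteration 3 the family is unchanged; done.

Hence σ(𝒜) has 8 members: { ∅, { 1 }, { 3 }, { 1, 3 }, { 2, 4 }, { 1, 2, 4 }, { 2, 3, 4 }, S }.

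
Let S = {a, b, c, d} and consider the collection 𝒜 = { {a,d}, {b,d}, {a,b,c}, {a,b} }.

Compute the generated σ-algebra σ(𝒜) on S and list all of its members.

Take S₀ = 𝒜 ∪ {∅, S} = { {}, {a,b}, {a,d}, {b,d}, {a,b,c}, S }.
Iteration 1. New:
  {d}  = ᶜ of {a,b,c}
  {a,c}  = ᶜ of {b,d}
  {b,c}  = ᶜ of {a,d}
  {c,d}  = ᶜ of {a,b}
  {a,b,d}  = {a,d} ∪ {a,b}
  [11 total]
Iteration 2: +3 →
  {c}  = ᶜ of {a,b,d}
  {a,c,d}  = {c,d} ∪ {a,d}
  {b,c,d}  = {c,d} ∪ {b,c}
  [14 total]
Iteration 3. New:
  {a}  = ᶜ of {b,c,d}
  {b}  = ᶜ of {a,c,d}
  [16 total]
Iteration 4 adds nothing — fixpoint reached.

Hence σ(𝒜) has 16 members: { {}, {a}, {b}, {c}, {d}, {a,b}, {a,c}, {a,d}, {b,c}, {b,d}, {c,d}, {a,b,c}, {a,b,d}, {a,c,d}, {b,c,d}, S }.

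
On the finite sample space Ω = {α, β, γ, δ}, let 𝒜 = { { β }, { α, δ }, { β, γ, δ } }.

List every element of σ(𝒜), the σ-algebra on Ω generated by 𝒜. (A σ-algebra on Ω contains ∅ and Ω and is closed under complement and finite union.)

Begin from { {}, { β }, { α, δ }, { β, γ, δ }, Ω } (that is, 𝒜 plus ∅ and Ω).
Step 1. New:
  { α }  = ᶜ of { β, γ, δ }
  { β, γ }  = ᶜ of { α, δ }
  { α, β, δ }  = { α, δ } ∪ { β }
  { α, γ, δ }  = ᶜ of { β }
  [9 total]
Step 2: 3 new —
  { γ }  = ᶜ of { α, β, δ }
  { α, β }  = { β } ∪ { α }
  { α, β, γ }  = { β, γ } ∪ { α }
  [12 total]
Step 3 (3 new):
  { δ }  = ᶜ of { α, β, γ }
  { α, γ }  = { γ } ∪ { α }
  { γ, δ }  = ᶜ of { α, β }
  [15 total]
Step 4: +1 →
  { β, δ }  = ᶜ of { α, γ }
  [16 total]
Step 5: closed — nothing new.

σ(𝒜) = { {}, { α }, { β }, { γ }, { δ }, { α, β }, { α, γ }, { α, δ }, { β, γ }, { β, δ }, { γ, δ }, { α, β, γ }, { α, β, δ }, { α, γ, δ }, { β, γ, δ }, Ω }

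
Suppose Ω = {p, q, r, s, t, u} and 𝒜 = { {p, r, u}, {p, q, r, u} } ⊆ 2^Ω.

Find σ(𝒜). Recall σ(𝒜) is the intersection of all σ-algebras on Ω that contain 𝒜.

σ(𝒜) (8 sets): { {}, {q}, {s, t}, {p, r, u}, {q, s, t}, {p, q, r, u}, {p, r, s, t, u}, Ω }

Trace:
Initial family (4 sets): { {}, {p, r, u}, {p, q, r, u}, Ω }.
Step 1: +2 →
  {s, t}  = complement {p, q, r, u}
  {q, s, t}  = complement {p, r, u}
  — 6 sets.
Step 2 adds 1:
  {p, r, s, t, u}  = {s, t} ∪ {p, r, u}
  — 7 sets.
Step 3 adds 1:
  {q}  = complement {p, r, s, t, u}
  — 8 sets.
Step 4 adds nothing — fixpoint reached.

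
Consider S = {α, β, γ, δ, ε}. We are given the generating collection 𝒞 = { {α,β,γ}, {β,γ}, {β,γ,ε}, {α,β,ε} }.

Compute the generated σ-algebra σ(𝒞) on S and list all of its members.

Seed the family with 𝒞 together with ∅ and S: { {}, {β,γ}, {α,β,γ}, {α,β,ε}, {β,γ,ε}, S }.
Iteration 1 (5 new):
  {α,δ}  = ᶜ of {β,γ,ε}
  {γ,δ}  = ᶜ of {α,β,ε}
  {δ,ε}  = ᶜ of {α,β,γ}
  {α,δ,ε}  = ᶜ of {β,γ}
  {α,β,γ,ε}  = {α,β,ε} ∪ {β,γ,ε}
Iteration 2. New:
  {δ}  = ᶜ of {α,β,γ,ε}
  {α,γ,δ}  = {γ,δ} ∪ {α,δ}
  {β,γ,δ}  = {γ,δ} ∪ {β,γ}
  {γ,δ,ε}  = {γ,δ} ∪ {δ,ε}
  {α,β,γ,δ}  = {γ,δ} ∪ {α,β,γ}
  {α,β,δ,ε}  = {α,δ,ε} ∪ {α,β,ε}
  {α,γ,δ,ε}  = {α,δ,ε} ∪ {γ,δ}
  {β,γ,δ,ε}  = {γ,δ} ∪ {β,γ,ε}
Iteration 3. New:
  {α}  = ᶜ of {β,γ,δ,ε}
  {β}  = ᶜ of {α,γ,δ,ε}
  {γ}  = ᶜ of {α,β,δ,ε}
  {ε}  = ᶜ of {α,β,γ,δ}
  {α,β}  = ᶜ of {γ,δ,ε}
  {α,ε}  = ᶜ of {β,γ,δ}
  {β,ε}  = ᶜ of {α,γ,δ}
Iteration 4: +6 →
  {α,γ}  = {γ} ∪ {α}
  {β,δ}  = {β} ∪ {δ}
  {γ,ε}  = {ε} ∪ {γ}
  {α,β,δ}  = {α,β} ∪ {α,δ}
  {α,γ,ε}  = {γ} ∪ {α,ε}
  {β,δ,ε}  = {β,ε} ∪ {δ,ε}
Iteration 5: already closed under ᶜ and ∪.

Hence σ(𝒞) has 32 members: { {}, {α}, {β}, {γ}, {δ}, {ε}, {α,β}, {α,γ}, {α,δ}, {α,ε}, {β,γ}, {β,δ}, {β,ε}, {γ,δ}, {γ,ε}, {δ,ε}, {α,β,γ}, {α,β,δ}, {α,β,ε}, {α,γ,δ}, {α,γ,ε}, {α,δ,ε}, {β,γ,δ}, {β,γ,ε}, {β,δ,ε}, {γ,δ,ε}, {α,β,γ,δ}, {α,β,γ,ε}, {α,β,δ,ε}, {α,γ,δ,ε}, {β,γ,δ,ε}, S }.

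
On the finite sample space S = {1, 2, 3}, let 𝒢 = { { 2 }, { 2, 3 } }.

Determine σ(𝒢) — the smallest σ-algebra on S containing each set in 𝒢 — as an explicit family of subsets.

|σ(𝒢)| = 8.  σ(𝒢) = { {  }, { 1 }, { 2 }, { 3 }, { 1, 2 }, { 1, 3 }, { 2, 3 }, S }

Check:
Start: 𝒢 ∪ {∅, S} = { {  }, { 2 }, { 2, 3 }, S }.
Pass 1: 2 new —
  { 1 }  = complement { 2, 3 }
  { 1, 3 }  = complement { 2 }
  |family| = 6
Pass 2: +1 →
  { 1, 2 }  = { 2 } ∪ { 1 }
  |family| = 7
Pass 3 adds 1:
  { 3 }  = complement { 1, 2 }
  |family| = 8
Pass 4: no new sets; the family is a σ-algebra.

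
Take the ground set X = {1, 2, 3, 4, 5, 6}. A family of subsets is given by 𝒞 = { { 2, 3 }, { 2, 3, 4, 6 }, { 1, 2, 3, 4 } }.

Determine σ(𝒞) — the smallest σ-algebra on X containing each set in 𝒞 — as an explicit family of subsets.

Begin from { {  }, { 2, 3 }, { 1, 2, 3, 4 }, { 2, 3, 4, 6 }, X } (that is, 𝒞 plus ∅ and X).
Round 1. New:
  { 1, 5 }  = complement { 2, 3, 4, 6 }
  { 5, 6 }  = complement { 1, 2, 3, 4 }
  { 1, 4, 5, 6 }  = complement { 2, 3 }
  { 1, 2, 3, 4, 6 }  = { 2, 3, 4, 6 } ∪ { 1, 2, 3, 4 }
  |family| = 9
Round 2: +6 →
  { 5 }  = complement { 1, 2, 3, 4, 6 }
  { 1, 5, 6 }  = { 5, 6 } ∪ { 1, 5 }
  { 1, 2, 3, 5 }  = { 2, 3 } ∪ { 1, 5 }
  { 2, 3, 5, 6 }  = { 5, 6 } ∪ { 2, 3 }
  { 1, 2, 3, 4, 5 }  = { 1, 5 } ∪ { 1, 2, 3, 4 }
  { 2, 3, 4, 5, 6 }  = { 5, 6 } ∪ { 2, 3, 4, 6 }
  |family| = 15
Round 3 (7 new):
  { 1 }  = complement { 2, 3, 4, 5, 6 }
  { 6 }  = complement { 1, 2, 3, 4, 5 }
  { 1, 4 }  = complement { 2, 3, 5, 6 }
  { 4, 6 }  = complement { 1, 2, 3, 5 }
  { 2, 3, 4 }  = complement { 1, 5, 6 }
  { 2, 3, 5 }  = { 2, 3 } ∪ { 5 }
  { 1, 2, 3, 5, 6 }  = { 2, 3 } ∪ { 1, 5, 6 }
  |family| = 22
Round 4. New:
  { 4 }  = complement { 1, 2, 3, 5, 6 }
  { 1, 6 }  = { 6 } ∪ { 1 }
  { 1, 2, 3 }  = { 2, 3 } ∪ { 1 }
  { 1, 4, 5 }  = { 1, 4 } ∪ { 1, 5 }
  { 1, 4, 6 }  = complement { 2, 3, 5 }
  { 2, 3, 6 }  = { 6 } ∪ { 2, 3 }
  { 4, 5, 6 }  = { 5, 6 } ∪ { 4, 6 }
  { 2, 3, 4, 5 }  = { 2, 3, 4 } ∪ { 5 }
  |family| = 30
Round 5: 2 new —
  { 4, 5 }  = { 5 } ∪ { 4 }
  { 1, 2, 3, 6 }  = { 1, 2, 3 } ∪ { 1, 6 }
  |family| = 32
After Round 6 the family is unchanged; done.

|σ(𝒞)| = 32.  σ(𝒞) = { {  }, { 1 }, { 4 }, { 5 }, { 6 }, { 1, 4 }, { 1, 5 }, { 1, 6 }, { 2, 3 }, { 4, 5 }, { 4, 6 }, { 5, 6 }, { 1, 2, 3 }, { 1, 4, 5 }, { 1, 4, 6 }, { 1, 5, 6 }, { 2, 3, 4 }, { 2, 3, 5 }, { 2, 3, 6 }, { 4, 5, 6 }, { 1, 2, 3, 4 }, { 1, 2, 3, 5 }, { 1, 2, 3, 6 }, { 1, 4, 5, 6 }, { 2, 3, 4, 5 }, { 2, 3, 4, 6 }, { 2, 3, 5, 6 }, { 1, 2, 3, 4, 5 }, { 1, 2, 3, 4, 6 }, { 1, 2, 3, 5, 6 }, { 2, 3, 4, 5, 6 }, X }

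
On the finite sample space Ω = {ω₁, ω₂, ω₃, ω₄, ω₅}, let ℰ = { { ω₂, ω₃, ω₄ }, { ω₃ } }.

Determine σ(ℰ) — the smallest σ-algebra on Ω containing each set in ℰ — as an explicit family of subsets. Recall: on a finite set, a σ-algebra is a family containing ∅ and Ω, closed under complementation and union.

Start: ℰ ∪ {∅, Ω} = { {  }, { ω₃ }, { ω₂, ω₃, ω₄ }, Ω }.
Round 1. New:
  { ω₁, ω₅ }  = complement { ω₂, ω₃, ω₄ }
  { ω₁, ω₂, ω₄, ω₅ }  = complement { ω₃ }
  [6 total]
Round 2. New:
  { ω₁, ω₃, ω₅ }  = { ω₃ } ∪ { ω₁, ω₅ }
  [7 total]
Round 3: +1 →
  { ω₂, ω₄ }  = complement { ω₁, ω₃, ω₅ }
  [8 total]
Round 4 adds nothing — fixpoint reached.

Hence σ(ℰ) has 8 members: { {  }, { ω₃ }, { ω₁, ω₅ }, { ω₂, ω₄ }, { ω₁, ω₃, ω₅ }, { ω₂, ω₃, ω₄ }, { ω₁, ω₂, ω₄, ω₅ }, Ω }.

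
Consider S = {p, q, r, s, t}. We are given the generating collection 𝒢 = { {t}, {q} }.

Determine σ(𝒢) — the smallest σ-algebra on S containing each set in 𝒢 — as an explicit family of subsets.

Take S₀ = 𝒢 ∪ {∅, S} = { ∅, {q}, {t}, S }.
Round 1: +3 →
  {q,t}  = {q} ∪ {t}
  {p,q,r,s}  = complement {t}
  {p,r,s,t}  = complement {q}
  [7 total]
Round 2 adds 1:
  {p,r,s}  = complement {q,t}
  [8 total]
Round 3: no new sets; the family is a σ-algebra.

Hence σ(𝒢) has 8 members: { ∅, {q}, {t}, {q,t}, {p,r,s}, {p,q,r,s}, {p,r,s,t}, S }.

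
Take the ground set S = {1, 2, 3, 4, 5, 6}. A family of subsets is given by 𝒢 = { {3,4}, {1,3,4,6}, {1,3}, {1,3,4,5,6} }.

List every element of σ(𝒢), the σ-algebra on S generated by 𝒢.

Start: 𝒢 ∪ {∅, S} = { ∅, {1,3}, {3,4}, {1,3,4,6}, {1,3,4,5,6}, S }.
Step 1: +5 →
  {2}  = complement {1,3,4,5,6}
  {2,5}  = complement {1,3,4,6}
  {1,3,4}  = {3,4} ∪ {1,3}
  {1,2,5,6}  = complement {3,4}
  {2,4,5,6}  = complement {1,3}
  [11 total]
Step 2: 11 new —
  {1,2,3}  = {2} ∪ {1,3}
  {2,3,4}  = {3,4} ∪ {2}
  {2,5,6}  = complement {1,3,4}
  {1,2,3,4}  = {2} ∪ {1,3,4}
  {1,2,3,5}  = {2,5} ∪ {1,3}
  {2,3,4,5}  = {2,5} ∪ {3,4}
  {1,2,3,4,5}  = {2,5} ∪ {1,3,4}
  {1,2,3,4,6}  = {2} ∪ {1,3,4,6}
  {1,2,3,5,6}  = {1,3} ∪ {1,2,5,6}
  {1,2,4,5,6}  = {2,4,5,6} ∪ {1,2,5,6}
  {2,3,4,5,6}  = {3,4} ∪ {2,4,5,6}
  [22 total]
Step 3. New:
  {1}  = complement {2,3,4,5,6}
  {3}  = complement {1,2,4,5,6}
  {4}  = complement {1,2,3,5,6}
  {5}  = complement {1,2,3,4,6}
  {6}  = complement {1,2,3,4,5}
  {1,6}  = complement {2,3,4,5}
  {4,6}  = complement {1,2,3,5}
  {5,6}  = complement {1,2,3,4}
  {1,5,6}  = complement {2,3,4}
  {4,5,6}  = complement {1,2,3}
  [32 total]
Step 4. New:
  {1,2}  = {1} ∪ {2}
  {1,4}  = {1} ∪ {4}
  {1,5}  = {1} ∪ {5}
  {2,3}  = {2} ∪ {3}
  {2,4}  = {2} ∪ {4}
  {2,6}  = {2} ∪ {6}
  {3,5}  = {5} ∪ {3}
  {3,6}  = {6} ∪ {3}
  {4,5}  = {5} ∪ {4}
  {1,2,5}  = {2,5} ∪ {1}
  {1,2,6}  = {1,6} ∪ {2}
  {1,3,5}  = {5} ∪ {1,3}
  {1,3,6}  = {1,6} ∪ {3}
  {1,4,6}  = {1} ∪ {4,6}
  {2,3,5}  = {2,5} ∪ {3}
  {2,4,5}  = {2,5} ∪ {4}
  {2,4,6}  = {2} ∪ {4,6}
  {3,4,5}  = {3,4} ∪ {5}
  {3,4,6}  = {3,4} ∪ {6}
  {3,5,6}  = {5,6} ∪ {3}
  {1,2,3,6}  = {1,2,3} ∪ {1,6}
  {1,3,4,5}  = {5} ∪ {1,3,4}
  {1,3,5,6}  = {5,6} ∪ {1,3}
  {1,4,5,6}  = {1} ∪ {4,5,6}
  {2,3,4,6}  = {6} ∪ {2,3,4}
  {2,3,5,6}  = {2,5,6} ∪ {3}
  {3,4,5,6}  = {3,4} ∪ {5,6}
  [59 total]
Step 5 (5 new):
  {1,2,4}  = complement {3,5,6}
  {1,4,5}  = {4,5} ∪ {1,4}
  {2,3,6}  = {2} ∪ {3,6}
  {1,2,4,5}  = complement {3,6}
  {1,2,4,6}  = complement {3,5}
  [64 total]
After Step 6 the family is unchanged; done.

Hence σ(𝒢) has 64 members: { ∅, {1}, {2}, {3}, {4}, {5}, {6}, {1,2}, {1,3}, {1,4}, {1,5}, {1,6}, {2,3}, {2,4}, {2,5}, {2,6}, {3,4}, {3,5}, {3,6}, {4,5}, {4,6}, {5,6}, {1,2,3}, {1,2,4}, {1,2,5}, {1,2,6}, {1,3,4}, {1,3,5}, {1,3,6}, {1,4,5}, {1,4,6}, {1,5,6}, {2,3,4}, {2,3,5}, {2,3,6}, {2,4,5}, {2,4,6}, {2,5,6}, {3,4,5}, {3,4,6}, {3,5,6}, {4,5,6}, {1,2,3,4}, {1,2,3,5}, {1,2,3,6}, {1,2,4,5}, {1,2,4,6}, {1,2,5,6}, {1,3,4,5}, {1,3,4,6}, {1,3,5,6}, {1,4,5,6}, {2,3,4,5}, {2,3,4,6}, {2,3,5,6}, {2,4,5,6}, {3,4,5,6}, {1,2,3,4,5}, {1,2,3,4,6}, {1,2,3,5,6}, {1,2,4,5,6}, {1,3,4,5,6}, {2,3,4,5,6}, S }.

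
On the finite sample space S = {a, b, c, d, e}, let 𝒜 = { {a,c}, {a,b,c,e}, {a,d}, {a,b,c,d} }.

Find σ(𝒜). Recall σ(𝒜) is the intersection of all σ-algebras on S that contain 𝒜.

σ(𝒜) (32 sets): { {}, {a}, {b}, {c}, {d}, {e}, {a,b}, {a,c}, {a,d}, {a,e}, {b,c}, {b,d}, {b,e}, {c,d}, {c,e}, {d,e}, {a,b,c}, {a,b,d}, {a,b,e}, {a,c,d}, {a,c,e}, {a,d,e}, {b,c,d}, {b,c,e}, {b,d,e}, {c,d,e}, {a,b,c,d}, {a,b,c,e}, {a,b,d,e}, {a,c,d,e}, {b,c,d,e}, S }

Working:
Begin from { {}, {a,c}, {a,d}, {a,b,c,d}, {a,b,c,e}, S } (that is, 𝒜 plus ∅ and S).
Step 1 (5 new):
  {d}  = S∖{a,b,c,e}
  {e}  = S∖{a,b,c,d}
  {a,c,d}  = {a,d} ∪ {a,c}
  {b,c,e}  = S∖{a,d}
  {b,d,e}  = S∖{a,c}
  (now 11)
Step 2 (7 new):
  {b,e}  = S∖{a,c,d}
  {d,e}  = {e} ∪ {d}
  {a,c,e}  = {e} ∪ {a,c}
  {a,d,e}  = {e} ∪ {a,d}
  {a,b,d,e}  = {a,d} ∪ {b,d,e}
  {a,c,d,e}  = {e} ∪ {a,c,d}
  {b,c,d,e}  = {b,c,e} ∪ {d}
  (now 18)
Step 3: 6 new —
  {a}  = S∖{b,c,d,e}
  {b}  = S∖{a,c,d,e}
  {c}  = S∖{a,b,d,e}
  {b,c}  = S∖{a,d,e}
  {b,d}  = S∖{a,c,e}
  {a,b,c}  = S∖{d,e}
  (now 24)
Step 4: +8 →
  {a,b}  = {b} ∪ {a}
  {a,e}  = {e} ∪ {a}
  {c,d}  = {c} ∪ {d}
  {c,e}  = {e} ∪ {c}
  {a,b,d}  = {b} ∪ {a,d}
  {a,b,e}  = {b,e} ∪ {a}
  {b,c,d}  = {c} ∪ {b,d}
  {c,d,e}  = {d,e} ∪ {c}
  (now 32)
Step 5: no new sets; the family is a σ-algebra.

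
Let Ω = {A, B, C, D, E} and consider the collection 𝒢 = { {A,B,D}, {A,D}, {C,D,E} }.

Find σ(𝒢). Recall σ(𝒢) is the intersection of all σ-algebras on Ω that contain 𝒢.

Begin from { {}, {A,D}, {A,B,D}, {C,D,E}, Ω } (that is, 𝒢 plus ∅ and Ω).
Iteration 1 (4 new):
  {A,B}  = Ω∖{C,D,E}
  {C,E}  = Ω∖{A,B,D}
  {B,C,E}  = Ω∖{A,D}
  {A,C,D,E}  = {C,D,E} ∪ {A,D}
Iteration 2 adds 3:
  {B}  = Ω∖{A,C,D,E}
  {A,B,C,E}  = {A,B} ∪ {B,C,E}
  {B,C,D,E}  = {C,D,E} ∪ {B,C,E}
Iteration 3 (2 new):
  {A}  = Ω∖{B,C,D,E}
  {D}  = Ω∖{A,B,C,E}
Iteration 4 (2 new):
  {B,D}  = {D} ∪ {B}
  {A,C,E}  = {C,E} ∪ {A}
After Iteration 5 the family is unchanged; done.

σ(𝒢) = { {}, {A}, {B}, {D}, {A,B}, {A,D}, {B,D}, {C,E}, {A,B,D}, {A,C,E}, {B,C,E}, {C,D,E}, {A,B,C,E}, {A,C,D,E}, {B,C,D,E}, Ω }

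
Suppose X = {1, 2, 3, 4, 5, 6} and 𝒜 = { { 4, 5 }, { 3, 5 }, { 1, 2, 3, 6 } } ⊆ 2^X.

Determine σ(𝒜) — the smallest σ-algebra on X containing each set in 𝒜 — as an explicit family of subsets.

|σ(𝒜)| = 16.  σ(𝒜) = { ∅, { 3 }, { 4 }, { 5 }, { 3, 4 }, { 3, 5 }, { 4, 5 }, { 1, 2, 6 }, { 3, 4, 5 }, { 1, 2, 3, 6 }, { 1, 2, 4, 6 }, { 1, 2, 5, 6 }, { 1, 2, 3, 4, 6 }, { 1, 2, 3, 5, 6 }, { 1, 2, 4, 5, 6 }, X }

Check:
Initial family (5 sets): { ∅, { 3, 5 }, { 4, 5 }, { 1, 2, 3, 6 }, X }.
Step 1: +3 →
  { 3, 4, 5 }  = { 4, 5 } ∪ { 3, 5 }
  { 1, 2, 4, 6 }  = complement { 3, 5 }
  { 1, 2, 3, 5, 6 }  = { 3, 5 } ∪ { 1, 2, 3, 6 }
  — 8 sets.
Step 2: +4 →
  { 4 }  = complement { 1, 2, 3, 5, 6 }
  { 1, 2, 6 }  = complement { 3, 4, 5 }
  { 1, 2, 3, 4, 6 }  = { 1, 2, 3, 6 } ∪ { 1, 2, 4, 6 }
  { 1, 2, 4, 5, 6 }  = { 4, 5 } ∪ { 1, 2, 4, 6 }
  — 12 sets.
Step 3 (2 new):
  { 3 }  = complement { 1, 2, 4, 5, 6 }
  { 5 }  = complement { 1, 2, 3, 4, 6 }
  — 14 sets.
Step 4 adds 2:
  { 3, 4 }  = { 3 } ∪ { 4 }
  { 1, 2, 5, 6 }  = { 1, 2, 6 } ∪ { 5 }
  — 16 sets.
After Step 5 the family is unchanged; done.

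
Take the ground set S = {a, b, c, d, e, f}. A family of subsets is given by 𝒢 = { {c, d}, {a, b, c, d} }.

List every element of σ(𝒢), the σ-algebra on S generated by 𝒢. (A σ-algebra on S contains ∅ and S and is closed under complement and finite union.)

|σ(𝒢)| = 8.  σ(𝒢) = { ∅, {a, b}, {c, d}, {e, f}, {a, b, c, d}, {a, b, e, f}, {c, d, e, f}, S }

Check:
Initial family (4 sets): { ∅, {c, d}, {a, b, c, d}, S }.
Iteration 1 (2 new):
  {e, f}  = {a, b, c, d}ᶜ
  {a, b, e, f}  = {c, d}ᶜ
  — 6 sets.
Iteration 2 adds 1:
  {c, d, e, f}  = {c, d} ∪ {e, f}
  — 7 sets.
Iteration 3: +1 →
  {a, b}  = {c, d, e, f}ᶜ
  — 8 sets.
Iteration 4: stable.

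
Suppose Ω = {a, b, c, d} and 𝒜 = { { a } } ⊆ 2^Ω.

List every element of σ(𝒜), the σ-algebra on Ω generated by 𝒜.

Start: 𝒜 ∪ {∅, Ω} = { {  }, { a }, Ω }.
Step 1 (1 new):
  { b, c, d }  = ᶜ of { a }
Step 2: closed — nothing new.

σ(𝒜) = { {  }, { a }, { b, c, d }, Ω }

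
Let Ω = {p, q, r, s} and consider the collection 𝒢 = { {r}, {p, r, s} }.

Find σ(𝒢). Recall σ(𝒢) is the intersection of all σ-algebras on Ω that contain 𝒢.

σ(𝒢) = { {}, {q}, {r}, {p, s}, {q, r}, {p, q, s}, {p, r, s}, Ω }

Check:
Start: 𝒢 ∪ {∅, Ω} = { {}, {r}, {p, r, s}, Ω }.
Round 1 adds 2:
  {q}  = Ω∖{p, r, s}
  {p, q, s}  = Ω∖{r}
  [6 total]
Round 2. New:
  {q, r}  = {r} ∪ {q}
  [7 total]
Round 3 (1 new):
  {p, s}  = Ω∖{q, r}
  [8 total]
Round 4: stable.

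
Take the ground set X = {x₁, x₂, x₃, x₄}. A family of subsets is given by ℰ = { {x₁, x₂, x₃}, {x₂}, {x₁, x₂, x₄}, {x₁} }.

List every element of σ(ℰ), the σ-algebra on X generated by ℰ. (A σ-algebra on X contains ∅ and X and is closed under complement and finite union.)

σ(ℰ) (16 sets): { ∅, {x₁}, {x₂}, {x₃}, {x₄}, {x₁, x₂}, {x₁, x₃}, {x₁, x₄}, {x₂, x₃}, {x₂, x₄}, {x₃, x₄}, {x₁, x₂, x₃}, {x₁, x₂, x₄}, {x₁, x₃, x₄}, {x₂, x₃, x₄}, X }

Trace:
Initial family (6 sets): { ∅, {x₁}, {x₂}, {x₁, x₂, x₃}, {x₁, x₂, x₄}, X }.
Round 1 adds 5:
  {x₃}  = X∖{x₁, x₂, x₄}
  {x₄}  = X∖{x₁, x₂, x₃}
  {x₁, x₂}  = {x₂} ∪ {x₁}
  {x₁, x₃, x₄}  = X∖{x₂}
  {x₂, x₃, x₄}  = X∖{x₁}
Round 2. New:
  {x₁, x₃}  = {x₃} ∪ {x₁}
  {x₁, x₄}  = {x₄} ∪ {x₁}
  {x₂, x₃}  = {x₂} ∪ {x₃}
  {x₂, x₄}  = {x₂} ∪ {x₄}
  {x₃, x₄}  = X∖{x₁, x₂}
Round 3: closed — nothing new.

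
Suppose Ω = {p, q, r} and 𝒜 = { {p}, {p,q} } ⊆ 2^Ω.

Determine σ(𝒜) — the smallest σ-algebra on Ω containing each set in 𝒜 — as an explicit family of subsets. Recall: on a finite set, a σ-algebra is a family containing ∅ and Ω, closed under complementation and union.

Start: 𝒜 ∪ {∅, Ω} = { {}, {p}, {p,q}, Ω }.
Pass 1 (2 new):
  {r}  = Ω∖{p,q}
  {q,r}  = Ω∖{p}
  — 6 sets.
Pass 2 adds 1:
  {p,r}  = {r} ∪ {p}
  — 7 sets.
Pass 3. New:
  {q}  = Ω∖{p,r}
  — 8 sets.
After Pass 4 the family is unchanged; done.

Therefore σ(𝒜) = { {}, {p}, {q}, {r}, {p,q}, {p,r}, {q,r}, Ω } (|σ(𝒜)| = 8).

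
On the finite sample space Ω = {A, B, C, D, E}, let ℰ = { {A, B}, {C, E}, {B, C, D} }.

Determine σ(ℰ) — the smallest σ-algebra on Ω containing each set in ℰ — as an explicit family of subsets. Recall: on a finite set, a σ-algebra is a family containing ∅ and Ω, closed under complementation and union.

Answer: σ(ℰ) = { {}, {A}, {B}, {C}, {D}, {E}, {A, B}, {A, C}, {A, D}, {A, E}, {B, C}, {B, D}, {B, E}, {C, D}, {C, E}, {D, E}, {A, B, C}, {A, B, D}, {A, B, E}, {A, C, D}, {A, C, E}, {A, D, E}, {B, C, D}, {B, C, E}, {B, D, E}, {C, D, E}, {A, B, C, D}, {A, B, C, E}, {A, B, D, E}, {A, C, D, E}, {B, C, D, E}, Ω }

Check:
Take S₀ = ℰ ∪ {∅, Ω} = { {}, {A, B}, {C, E}, {B, C, D}, Ω }.
Round 1. New:
  {A, E}  = ᶜ of {B, C, D}
  {A, B, D}  = ᶜ of {C, E}
  {C, D, E}  = ᶜ of {A, B}
  {A, B, C, D}  = {B, C, D} ∪ {A, B}
  {A, B, C, E}  = {A, B} ∪ {C, E}
  {B, C, D, E}  = {B, C, D} ∪ {C, E}
  |family| = 11
Round 2 (7 new):
  {A}  = ᶜ of {B, C, D, E}
  {D}  = ᶜ of {A, B, C, E}
  {E}  = ᶜ of {A, B, C, D}
  {A, B, E}  = {A, B} ∪ {A, E}
  {A, C, E}  = {A, E} ∪ {C, E}
  {A, B, D, E}  = {A, B, D} ∪ {A, E}
  {A, C, D, E}  = {C, D, E} ∪ {A, E}
  |family| = 18
Round 3: 7 new —
  {B}  = ᶜ of {A, C, D, E}
  {C}  = ᶜ of {A, B, D, E}
  {A, D}  = {D} ∪ {A}
  {B, D}  = ᶜ of {A, C, E}
  {C, D}  = ᶜ of {A, B, E}
  {D, E}  = {D} ∪ {E}
  {A, D, E}  = {A, E} ∪ {D}
  |family| = 25
Round 4: 7 new —
  {A, C}  = {C} ∪ {A}
  {B, C}  = ᶜ of {A, D, E}
  {B, E}  = {B} ∪ {E}
  {A, B, C}  = ᶜ of {D, E}
  {A, C, D}  = {C, D} ∪ {A, D}
  {B, C, E}  = ᶜ of {A, D}
  {B, D, E}  = {B} ∪ {D, E}
  |family| = 32
Round 5: already closed under ᶜ and ∪.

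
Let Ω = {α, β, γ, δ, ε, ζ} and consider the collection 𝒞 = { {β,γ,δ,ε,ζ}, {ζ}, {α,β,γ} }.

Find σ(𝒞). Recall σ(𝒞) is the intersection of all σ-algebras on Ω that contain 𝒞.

σ(𝒞) = { {}, {α}, {ζ}, {α,ζ}, {β,γ}, {δ,ε}, {α,β,γ}, {α,δ,ε}, {β,γ,ζ}, {δ,ε,ζ}, {α,β,γ,ζ}, {α,δ,ε,ζ}, {β,γ,δ,ε}, {α,β,γ,δ,ε}, {β,γ,δ,ε,ζ}, Ω }

Trace:
Begin from { {}, {ζ}, {α,β,γ}, {β,γ,δ,ε,ζ}, Ω } (that is, 𝒞 plus ∅ and Ω).
Step 1 (4 new):
  {α}  = ᶜ of {β,γ,δ,ε,ζ}
  {δ,ε,ζ}  = ᶜ of {α,β,γ}
  {α,β,γ,ζ}  = {α,β,γ} ∪ {ζ}
  {α,β,γ,δ,ε}  = ᶜ of {ζ}
Step 2: +3 →
  {α,ζ}  = {ζ} ∪ {α}
  {δ,ε}  = ᶜ of {α,β,γ,ζ}
  {α,δ,ε,ζ}  = {δ,ε,ζ} ∪ {α}
Step 3 (3 new):
  {β,γ}  = ᶜ of {α,δ,ε,ζ}
  {α,δ,ε}  = {δ,ε} ∪ {α}
  {β,γ,δ,ε}  = ᶜ of {α,ζ}
Step 4: +1 →
  {β,γ,ζ}  = ᶜ of {α,δ,ε}
After Step 5 the family is unchanged; done.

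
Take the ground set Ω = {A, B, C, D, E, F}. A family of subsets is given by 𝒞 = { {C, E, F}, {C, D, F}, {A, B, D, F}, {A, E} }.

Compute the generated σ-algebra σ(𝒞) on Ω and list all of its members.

Begin from { {}, {A, E}, {C, D, F}, {C, E, F}, {A, B, D, F}, Ω } (that is, 𝒞 plus ∅ and Ω).
Pass 1 (9 new):
  {C, E}  = complement {A, B, D, F}
  {A, B, D}  = complement {C, E, F}
  {A, B, E}  = complement {C, D, F}
  {A, C, E, F}  = {C, E, F} ∪ {A, E}
  {B, C, D, F}  = complement {A, E}
  {C, D, E, F}  = {C, E, F} ∪ {C, D, F}
  {A, B, C, D, F}  = {A, B, D, F} ∪ {C, D, F}
  {A, B, D, E, F}  = {A, B, D, F} ∪ {A, E}
  {A, C, D, E, F}  = {A, E} ∪ {C, D, F}
  [15 total]
Pass 2. New:
  {B}  = complement {A, C, D, E, F}
  {C}  = complement {A, B, D, E, F}
  {E}  = complement {A, B, C, D, F}
  {A, B}  = complement {C, D, E, F}
  {B, D}  = complement {A, C, E, F}
  {A, C, E}  = {A, E} ∪ {C, E}
  {A, B, C, E}  = {A, B, E} ∪ {C, E}
  {A, B, D, E}  = {A, B, D} ∪ {A, B, E}
  {A, B, C, D, E}  = {A, B, D} ∪ {C, E}
  {A, B, C, E, F}  = {A, C, E, F} ∪ {A, B, E}
  {B, C, D, E, F}  = {C, D, E, F} ∪ {B, C, D, F}
  [26 total]
Pass 3: +15 →
  {A}  = complement {B, C, D, E, F}
  {D}  = complement {A, B, C, E, F}
  {F}  = complement {A, B, C, D, E}
  {B, C}  = {B} ∪ {C}
  {B, E}  = {B} ∪ {E}
  {C, F}  = complement {A, B, D, E}
  {D, F}  = complement {A, B, C, E}
  {A, B, C}  = {A, B} ∪ {C}
  {B, C, D}  = {B, D} ∪ {C}
  {B, C, E}  = {B} ∪ {C, E}
  {B, D, E}  = {B, D} ∪ {E}
  {B, D, F}  = complement {A, C, E}
  {A, B, C, D}  = {A, B, D} ∪ {C}
  {B, C, D, E}  = {C, E} ∪ {B, D}
  {B, C, E, F}  = {B} ∪ {C, E, F}
  [41 total]
Pass 4 (22 new):
  {A, C}  = {C} ∪ {A}
  {A, D}  = complement {B, C, E, F}
  {A, F}  = complement {B, C, D, E}
  {B, F}  = {B} ∪ {F}
  {C, D}  = {C} ∪ {D}
  {D, E}  = {D} ∪ {E}
  {E, F}  = complement {A, B, C, D}
  {A, B, F}  = {A, B} ∪ {F}
  {A, C, F}  = complement {B, D, E}
  {A, D, E}  = {D} ∪ {A, E}
  {A, D, F}  = complement {B, C, E}
  {A, E, F}  = complement {B, C, D}
  {B, C, F}  = {B} ∪ {C, F}
  {B, E, F}  = {B, E} ∪ {F}
  {C, D, E}  = {C, E} ∪ {D}
  {D, E, F}  = complement {A, B, C}
  {A, B, C, F}  = {A, B, C} ∪ {C, F}
  {A, B, E, F}  = {A, B, E} ∪ {F}
  {A, C, D, E}  = {A, C, E} ∪ {D}
  {A, C, D, F}  = complement {B, E}
  {A, D, E, F}  = complement {B, C}
  {B, D, E, F}  = {B, D, F} ∪ {B, D, E}
  [63 total]
Pass 5: 1 new —
  {A, C, D}  = complement {B, E, F}
  [64 total]
Pass 6: stable.

σ(𝒞) = { {}, {A}, {B}, {C}, {D}, {E}, {F}, {A, B}, {A, C}, {A, D}, {A, E}, {A, F}, {B, C}, {B, D}, {B, E}, {B, F}, {C, D}, {C, E}, {C, F}, {D, E}, {D, F}, {E, F}, {A, B, C}, {A, B, D}, {A, B, E}, {A, B, F}, {A, C, D}, {A, C, E}, {A, C, F}, {A, D, E}, {A, D, F}, {A, E, F}, {B, C, D}, {B, C, E}, {B, C, F}, {B, D, E}, {B, D, F}, {B, E, F}, {C, D, E}, {C, D, F}, {C, E, F}, {D, E, F}, {A, B, C, D}, {A, B, C, E}, {A, B, C, F}, {A, B, D, E}, {A, B, D, F}, {A, B, E, F}, {A, C, D, E}, {A, C, D, F}, {A, C, E, F}, {A, D, E, F}, {B, C, D, E}, {B, C, D, F}, {B, C, E, F}, {B, D, E, F}, {C, D, E, F}, {A, B, C, D, E}, {A, B, C, D, F}, {A, B, C, E, F}, {A, B, D, E, F}, {A, C, D, E, F}, {B, C, D, E, F}, Ω }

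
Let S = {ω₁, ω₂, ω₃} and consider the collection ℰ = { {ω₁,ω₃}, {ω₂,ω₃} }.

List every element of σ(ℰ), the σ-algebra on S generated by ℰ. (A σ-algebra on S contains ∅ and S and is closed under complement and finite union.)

Seed the family with ℰ together with ∅ and S: { ∅, {ω₁,ω₃}, {ω₂,ω₃}, S }.
Pass 1: 2 new —
  {ω₁}  = S∖{ω₂,ω₃}
  {ω₂}  = S∖{ω₁,ω₃}
  — 6 sets.
Pass 2: +1 →
  {ω₁,ω₂}  = {ω₂} ∪ {ω₁}
  — 7 sets.
Pass 3. New:
  {ω₃}  = S∖{ω₁,ω₂}
  — 8 sets.
Pass 4: stable.

Hence σ(ℰ) has 8 members: { ∅, {ω₁}, {ω₂}, {ω₃}, {ω₁,ω₂}, {ω₁,ω₃}, {ω₂,ω₃}, S }.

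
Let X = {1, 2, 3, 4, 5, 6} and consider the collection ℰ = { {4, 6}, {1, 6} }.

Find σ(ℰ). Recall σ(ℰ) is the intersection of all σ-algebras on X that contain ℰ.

|σ(ℰ)| = 16.  σ(ℰ) = { ∅, {1}, {4}, {6}, {1, 4}, {1, 6}, {4, 6}, {1, 4, 6}, {2, 3, 5}, {1, 2, 3, 5}, {2, 3, 4, 5}, {2, 3, 5, 6}, {1, 2, 3, 4, 5}, {1, 2, 3, 5, 6}, {2, 3, 4, 5, 6}, X }

Derivation:
Begin from { ∅, {1, 6}, {4, 6}, X } (that is, ℰ plus ∅ and X).
Step 1: 3 new —
  {1, 4, 6}  = {4, 6} ∪ {1, 6}
  {1, 2, 3, 5}  = {4, 6}ᶜ
  {2, 3, 4, 5}  = {1, 6}ᶜ
  (now 7)
Step 2. New:
  {2, 3, 5}  = {1, 4, 6}ᶜ
  {1, 2, 3, 4, 5}  = {2, 3, 4, 5} ∪ {1, 2, 3, 5}
  {1, 2, 3, 5, 6}  = {1, 6} ∪ {1, 2, 3, 5}
  {2, 3, 4, 5, 6}  = {2, 3, 4, 5} ∪ {4, 6}
  (now 11)
Step 3: +3 →
  {1}  = {2, 3, 4, 5, 6}ᶜ
  {4}  = {1, 2, 3, 5, 6}ᶜ
  {6}  = {1, 2, 3, 4, 5}ᶜ
  (now 14)
Step 4: 2 new —
  {1, 4}  = {1} ∪ {4}
  {2, 3, 5, 6}  = {2, 3, 5} ∪ {6}
  (now 16)
After Step 5 the family is unchanged; done.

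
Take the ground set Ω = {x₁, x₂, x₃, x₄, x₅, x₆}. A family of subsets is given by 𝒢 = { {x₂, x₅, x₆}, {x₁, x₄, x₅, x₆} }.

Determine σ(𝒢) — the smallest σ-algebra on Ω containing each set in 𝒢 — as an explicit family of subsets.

Initial family (4 sets): { {}, {x₂, x₅, x₆}, {x₁, x₄, x₅, x₆}, Ω }.
Step 1 adds 3:
  {x₂, x₃}  = complement {x₁, x₄, x₅, x₆}
  {x₁, x₃, x₄}  = complement {x₂, x₅, x₆}
  {x₁, x₂, x₄, x₅, x₆}  = {x₁, x₄, x₅, x₆} ∪ {x₂, x₅, x₆}
  — 7 sets.
Step 2: 4 new —
  {x₃}  = complement {x₁, x₂, x₄, x₅, x₆}
  {x₁, x₂, x₃, x₄}  = {x₁, x₃, x₄} ∪ {x₂, x₃}
  {x₂, x₃, x₅, x₆}  = {x₂, x₃} ∪ {x₂, x₅, x₆}
  {x₁, x₃, x₄, x₅, x₆}  = {x₁, x₃, x₄} ∪ {x₁, x₄, x₅, x₆}
  — 11 sets.
Step 3 (3 new):
  {x₂}  = complement {x₁, x₃, x₄, x₅, x₆}
  {x₁, x₄}  = complement {x₂, x₃, x₅, x₆}
  {x₅, x₆}  = complement {x₁, x₂, x₃, x₄}
  — 14 sets.
Step 4 adds 2:
  {x₁, x₂, x₄}  = {x₁, x₄} ∪ {x₂}
  {x₃, x₅, x₆}  = {x₃} ∪ {x₅, x₆}
  — 16 sets.
Step 5: already closed under ᶜ and ∪.

Therefore σ(𝒢) = { {}, {x₂}, {x₃}, {x₁, x₄}, {x₂, x₃}, {x₅, x₆}, {x₁, x₂, x₄}, {x₁, x₃, x₄}, {x₂, x₅, x₆}, {x₃, x₅, x₆}, {x₁, x₂, x₃, x₄}, {x₁, x₄, x₅, x₆}, {x₂, x₃, x₅, x₆}, {x₁, x₂, x₄, x₅, x₆}, {x₁, x₃, x₄, x₅, x₆}, Ω } (|σ(𝒢)| = 16).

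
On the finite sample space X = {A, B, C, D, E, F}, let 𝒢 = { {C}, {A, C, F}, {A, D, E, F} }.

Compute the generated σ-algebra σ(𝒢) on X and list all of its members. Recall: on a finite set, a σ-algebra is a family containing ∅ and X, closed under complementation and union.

σ(𝒢) = { {}, {B}, {C}, {A, F}, {B, C}, {D, E}, {A, B, F}, {A, C, F}, {B, D, E}, {C, D, E}, {A, B, C, F}, {A, D, E, F}, {B, C, D, E}, {A, B, D, E, F}, {A, C, D, E, F}, X }

Trace:
Start: 𝒢 ∪ {∅, X} = { {}, {C}, {A, C, F}, {A, D, E, F}, X }.
Step 1 (4 new):
  {B, C}  = {A, D, E, F}ᶜ
  {B, D, E}  = {A, C, F}ᶜ
  {A, B, D, E, F}  = {C}ᶜ
  {A, C, D, E, F}  = {C} ∪ {A, D, E, F}
  — 9 sets.
Step 2: 3 new —
  {B}  = {A, C, D, E, F}ᶜ
  {A, B, C, F}  = {A, C, F} ∪ {B, C}
  {B, C, D, E}  = {C} ∪ {B, D, E}
  — 12 sets.
Step 3. New:
  {A, F}  = {B, C, D, E}ᶜ
  {D, E}  = {A, B, C, F}ᶜ
  — 14 sets.
Step 4 adds 2:
  {A, B, F}  = {A, F} ∪ {B}
  {C, D, E}  = {D, E} ∪ {C}
  — 16 sets.
Step 5: stable.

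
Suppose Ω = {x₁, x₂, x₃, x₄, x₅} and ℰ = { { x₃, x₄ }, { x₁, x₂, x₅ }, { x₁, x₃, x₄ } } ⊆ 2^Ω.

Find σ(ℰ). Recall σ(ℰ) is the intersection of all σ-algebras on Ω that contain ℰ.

σ(ℰ) (8 sets): { {}, { x₁ }, { x₂, x₅ }, { x₃, x₄ }, { x₁, x₂, x₅ }, { x₁, x₃, x₄ }, { x₂, x₃, x₄, x₅ }, Ω }

Check:
Begin from { {}, { x₃, x₄ }, { x₁, x₂, x₅ }, { x₁, x₃, x₄ }, Ω } (that is, ℰ plus ∅ and Ω).
Iteration 1. New:
  { x₂, x₅ }  = Ω∖{ x₁, x₃, x₄ }
  [6 total]
Iteration 2. New:
  { x₂, x₃, x₄, x₅ }  = { x₂, x₅ } ∪ { x₃, x₄ }
  [7 total]
Iteration 3 adds 1:
  { x₁ }  = Ω∖{ x₂, x₃, x₄, x₅ }
  [8 total]
Iteration 4: no new sets; the family is a σ-algebra.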